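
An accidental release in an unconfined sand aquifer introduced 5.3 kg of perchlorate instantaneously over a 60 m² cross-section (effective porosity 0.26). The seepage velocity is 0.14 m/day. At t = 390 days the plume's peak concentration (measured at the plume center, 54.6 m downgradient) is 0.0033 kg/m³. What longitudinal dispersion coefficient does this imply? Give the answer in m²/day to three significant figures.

2.16 m²/day

At the plume center C_max = M/(n_e·A·√(4πDt)), so D = M²/(4πt·(n_e·A·C_max)²).
n_e·A·C_max = 0.26 × 60 × 0.0033 = 0.05148 kg/m.
D = 5.3²/(4π × 390 × 0.05148²) = 2.16 m²/day.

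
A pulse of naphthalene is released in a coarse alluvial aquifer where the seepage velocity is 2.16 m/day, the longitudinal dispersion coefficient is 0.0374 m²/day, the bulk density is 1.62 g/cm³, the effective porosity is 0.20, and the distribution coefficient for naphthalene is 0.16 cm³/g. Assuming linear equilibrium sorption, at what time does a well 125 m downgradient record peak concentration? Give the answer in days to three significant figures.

133 days

Retardation factor R = 1 + ρ_b·K_d/n = 1 + 1.62 × 0.16/0.20 = 2.296.
Sorption retards both mechanisms: v_R = v/R = 0.9408 m/day, D_R = D/R = 0.01629 m²/day.
Peak time from v_R²t² + 2D_R t − x² = 0: t = (√(D_R² + v_R²x²) − D_R)/v_R².
√(D_R² + v_R²x²) = √(0.01629² + 0.9408² × 125²) = 117.6; v_R² = 0.8851.
t = (117.6 − 0.01629)/0.8851 = 133 days.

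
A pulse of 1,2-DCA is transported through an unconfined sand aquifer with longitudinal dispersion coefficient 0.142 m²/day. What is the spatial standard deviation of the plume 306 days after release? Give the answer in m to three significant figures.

9.32 m

Dispersive spreading gives a Gaussian with σ² = 2Dt; advection only shifts the center.
σ = √(2 × 0.142 × 306) = 9.32 m.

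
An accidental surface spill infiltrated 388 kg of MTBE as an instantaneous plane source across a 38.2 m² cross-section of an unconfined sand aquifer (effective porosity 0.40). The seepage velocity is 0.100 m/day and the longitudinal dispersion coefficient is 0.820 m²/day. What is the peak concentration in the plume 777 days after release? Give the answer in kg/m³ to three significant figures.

0.284 kg/m³

The peak of an instantaneous 1D plume sits at x = vt; there the Gaussian factor is 1 and C_max = M/(n_e·A·√(4πDt)), where n_e·A is the pore area the mass is dissolved in.
√(4πDt) = √(4π × 0.820 × 777) = 89.48 m, so C_max = 388/(0.40 × 38.2 × 89.48) = 0.284 kg/m³.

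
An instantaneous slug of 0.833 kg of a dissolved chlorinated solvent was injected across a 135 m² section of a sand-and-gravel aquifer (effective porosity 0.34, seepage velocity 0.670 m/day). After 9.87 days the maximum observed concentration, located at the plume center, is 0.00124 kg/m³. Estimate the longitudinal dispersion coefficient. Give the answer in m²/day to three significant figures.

1.73 m²/day

At the plume center C_max = M/(n_e·A·√(4πDt)), so D = M²/(4πt·(n_e·A·C_max)²).
n_e·A·C_max = 0.34 × 135 × 0.00124 = 0.05692 kg/m.
D = 0.833²/(4π × 9.87 × 0.05692²) = 1.73 m²/day.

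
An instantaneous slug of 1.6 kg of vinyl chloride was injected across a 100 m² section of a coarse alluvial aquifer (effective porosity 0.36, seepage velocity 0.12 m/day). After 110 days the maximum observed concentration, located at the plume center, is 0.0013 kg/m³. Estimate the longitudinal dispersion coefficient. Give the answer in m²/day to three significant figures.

At the plume center C_max = M/(n_e·A·√(4πDt)), so D = M²/(4πt·(n_e·A·C_max)²).
n_e·A·C_max = 0.36 × 100 × 0.0013 = 0.04680 kg/m.
D = 1.6²/(4π × 110 × 0.04680²) = 0.846 m²/day.

0.846 m²/day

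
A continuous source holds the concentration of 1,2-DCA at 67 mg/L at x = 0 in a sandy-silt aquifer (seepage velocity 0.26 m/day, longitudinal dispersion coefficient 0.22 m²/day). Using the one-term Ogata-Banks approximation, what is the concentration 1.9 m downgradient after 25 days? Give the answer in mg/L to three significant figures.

61.5 mg/L

For a continuous step input, C/C₀ ≈ ½·erfc((x−vt)/(2√(Dt))).
vt = 0.26 × 25 = 6.5 m and 2√(Dt) = 2√(0.22 × 25) = 4.690 m.
Argument (x−vt)/(2√(Dt)) = (1.9 − 6.5)/4.690 = -0.9808; ½·erfc(-0.9808) = 0.9173.
C = 67 × 0.9173 = 61.5 mg/L.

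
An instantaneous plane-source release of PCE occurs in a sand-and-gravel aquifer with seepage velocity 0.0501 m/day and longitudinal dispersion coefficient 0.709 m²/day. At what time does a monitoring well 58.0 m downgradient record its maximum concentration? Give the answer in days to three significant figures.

909 days

For the 1D instantaneous-source solution, setting ∂C/∂t = 0 at fixed x gives v²t² + 2Dt − x² = 0, so t = (√(D² + v²x²) − D)/v².
√(D² + v²x²) = √(0.709² + 0.0501² × 58.0²) = 2.991; v² = 0.00251001.
t = (2.991 − 0.709)/0.00251001 = 909 days (vs. the pure-advection estimate x/v = 1160 d).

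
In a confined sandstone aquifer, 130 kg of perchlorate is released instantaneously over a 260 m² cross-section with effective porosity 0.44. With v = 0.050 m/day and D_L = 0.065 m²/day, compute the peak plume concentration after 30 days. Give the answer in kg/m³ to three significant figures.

The peak of an instantaneous 1D plume sits at x = vt; there the Gaussian factor is 1 and C_max = M/(n_e·A·√(4πDt)), where n_e·A is the pore area the mass is dissolved in.
√(4πDt) = √(4π × 0.065 × 30) = 4.950 m, so C_max = 130/(0.44 × 260 × 4.950) = 0.230 kg/m³.

0.230 kg/m³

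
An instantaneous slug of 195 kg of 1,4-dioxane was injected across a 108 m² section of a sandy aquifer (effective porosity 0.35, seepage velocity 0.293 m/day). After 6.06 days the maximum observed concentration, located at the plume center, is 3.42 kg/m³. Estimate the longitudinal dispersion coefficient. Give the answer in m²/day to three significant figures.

0.0299 m²/day

At the plume center C_max = M/(n_e·A·√(4πDt)), so D = M²/(4πt·(n_e·A·C_max)²).
n_e·A·C_max = 0.35 × 108 × 3.42 = 129.3 kg/m.
D = 195²/(4π × 6.06 × 129.3²) = 0.0299 m²/day.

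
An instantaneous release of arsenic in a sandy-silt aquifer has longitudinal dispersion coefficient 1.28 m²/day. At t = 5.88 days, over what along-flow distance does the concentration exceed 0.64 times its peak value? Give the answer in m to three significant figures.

The plume is Gaussian with σ = √(2Dt) = √(2 × 1.28 × 5.88) = 3.880 m.
C/C_peak = exp(−Δx²/(2σ²)) = 0.64 ⇒ Δx = σ·√(−2 ln 0.64) = 3.880 × 0.9448 = 3.666 m.
Width = 2Δx = 7.33 m.

7.33 m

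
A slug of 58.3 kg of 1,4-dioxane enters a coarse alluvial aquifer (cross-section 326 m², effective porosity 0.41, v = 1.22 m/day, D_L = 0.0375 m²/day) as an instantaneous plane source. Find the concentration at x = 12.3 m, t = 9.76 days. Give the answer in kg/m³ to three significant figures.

For an instantaneous plane source, C(x,t) = M/(n_e·A·√(4πDt)) · exp(−(x−vt)²/(4Dt)), with n_e·A the pore (flow) area.
Plume center vt = 1.22 × 9.76 = 11.9072 m, so the well at 12.3 m is 0.3928 m downgradient of the peak.
√(4πDt) = 2.145 m, giving peak height M/(n_e·A·√(4πDt)) = 58.3/(0.41 × 326 × 2.145) = 0.2033 kg/m³.
(x−vt)²/(4Dt) = (0.3928)²/(4 × 0.0375 × 9.76) = 0.1054; exp(−0.1054) = 0.9000.
C = 0.2033 × 0.9000 = 0.183 kg/m³.

0.183 kg/m³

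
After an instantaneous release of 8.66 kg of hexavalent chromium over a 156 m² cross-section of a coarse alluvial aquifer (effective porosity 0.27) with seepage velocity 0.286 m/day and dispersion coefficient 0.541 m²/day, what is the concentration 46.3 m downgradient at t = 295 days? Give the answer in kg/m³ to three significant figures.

0.000474 kg/m³

For an instantaneous plane source, C(x,t) = M/(n_e·A·√(4πDt)) · exp(−(x−vt)²/(4Dt)), with n_e·A the pore (flow) area.
Plume center vt = 0.286 × 295 = 84.37 m, so the well at 46.3 m is 38.07 m upgradient of the peak.
√(4πDt) = 44.78 m, giving peak height M/(n_e·A·√(4πDt)) = 8.66/(0.27 × 156 × 44.78) = 0.004591 kg/m³.
(x−vt)²/(4Dt) = (-38.07)²/(4 × 0.541 × 295) = 2.270; exp(−2.270) = 0.1033.
C = 0.004591 × 0.1033 = 0.000474 kg/m³.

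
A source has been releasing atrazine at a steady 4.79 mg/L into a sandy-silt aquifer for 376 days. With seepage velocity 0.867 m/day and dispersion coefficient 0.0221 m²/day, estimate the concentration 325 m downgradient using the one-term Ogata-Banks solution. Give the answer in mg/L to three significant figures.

2.86 mg/L

For a continuous step input, C/C₀ ≈ ½·erfc((x−vt)/(2√(Dt))).
vt = 0.867 × 376 = 325.992 m and 2√(Dt) = 2√(0.0221 × 376) = 5.765 m.
Argument (x−vt)/(2√(Dt)) = (325 − 325.992)/5.765 = -0.1721; ½·erfc(-0.1721) = 0.5961.
C = 4.79 × 0.5961 = 2.86 mg/L.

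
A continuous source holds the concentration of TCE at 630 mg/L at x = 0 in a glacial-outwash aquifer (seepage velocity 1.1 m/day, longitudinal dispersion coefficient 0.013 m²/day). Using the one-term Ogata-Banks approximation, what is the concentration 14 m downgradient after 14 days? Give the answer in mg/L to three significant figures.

624 mg/L

For a continuous step input, C/C₀ ≈ ½·erfc((x−vt)/(2√(Dt))).
vt = 1.1 × 14 = 15.4 m and 2√(Dt) = 2√(0.013 × 14) = 0.8532 m.
Argument (x−vt)/(2√(Dt)) = (14 − 15.4)/0.8532 = -1.641; ½·erfc(-1.641) = 0.9898.
C = 630 × 0.9898 = 624 mg/L.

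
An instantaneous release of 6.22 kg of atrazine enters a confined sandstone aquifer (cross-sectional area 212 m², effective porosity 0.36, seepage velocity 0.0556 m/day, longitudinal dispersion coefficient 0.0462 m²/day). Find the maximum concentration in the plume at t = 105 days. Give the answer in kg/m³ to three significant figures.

0.0104 kg/m³

The peak of an instantaneous 1D plume sits at x = vt; there the Gaussian factor is 1 and C_max = M/(n_e·A·√(4πDt)), where n_e·A is the pore area the mass is dissolved in.
√(4πDt) = √(4π × 0.0462 × 105) = 7.808 m, so C_max = 6.22/(0.36 × 212 × 7.808) = 0.0104 kg/m³.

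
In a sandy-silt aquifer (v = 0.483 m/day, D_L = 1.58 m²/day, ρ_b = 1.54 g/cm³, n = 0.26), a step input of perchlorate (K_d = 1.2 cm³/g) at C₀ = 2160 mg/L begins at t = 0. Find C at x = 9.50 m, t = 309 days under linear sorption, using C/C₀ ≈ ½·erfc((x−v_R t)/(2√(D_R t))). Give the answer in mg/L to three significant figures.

Retardation factor R = 1 + ρ_b·K_d/n = 1 + 1.54 × 1.2/0.26 = 8.108.
Sorption retards both mechanisms: v_R = v/R = 0.05957 m/day, D_R = D/R = 0.1949 m²/day.
v_R·t = 0.05957 × 309 = 18.40713 m; 2√(D_R t) = 15.52 m; argument = (9.50 − 18.40713)/15.52 = -0.5739.
C = C₀ × ½·erfc(-0.5739) = 2160 × 0.7915 = 1710 mg/L.

1710 mg/L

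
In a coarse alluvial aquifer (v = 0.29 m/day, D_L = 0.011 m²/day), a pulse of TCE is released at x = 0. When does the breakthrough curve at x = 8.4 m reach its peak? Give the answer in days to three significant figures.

For the 1D instantaneous-source solution, setting ∂C/∂t = 0 at fixed x gives v²t² + 2Dt − x² = 0, so t = (√(D² + v²x²) − D)/v².
√(D² + v²x²) = √(0.011² + 0.29² × 8.4²) = 2.436; v² = 0.0841.
t = (2.436 − 0.011)/0.0841 = 28.8 days (vs. the pure-advection estimate x/v = 29.0 d).

28.8 days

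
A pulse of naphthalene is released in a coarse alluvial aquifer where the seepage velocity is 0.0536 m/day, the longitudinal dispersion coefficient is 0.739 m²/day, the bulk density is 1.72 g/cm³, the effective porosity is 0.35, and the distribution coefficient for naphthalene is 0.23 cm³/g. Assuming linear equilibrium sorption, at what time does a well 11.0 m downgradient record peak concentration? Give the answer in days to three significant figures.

153 days

Retardation factor R = 1 + ρ_b·K_d/n = 1 + 1.72 × 0.23/0.35 = 2.130.
Sorption retards both mechanisms: v_R = v/R = 0.02516 m/day, D_R = D/R = 0.3469 m²/day.
Peak time from v_R²t² + 2D_R t − x² = 0: t = (√(D_R² + v_R²x²) − D_R)/v_R².
√(D_R² + v_R²x²) = √(0.3469² + 0.02516² × 11.0²) = 0.4438; v_R² = 0.0006330.
t = (0.4438 − 0.3469)/0.0006330 = 153 days.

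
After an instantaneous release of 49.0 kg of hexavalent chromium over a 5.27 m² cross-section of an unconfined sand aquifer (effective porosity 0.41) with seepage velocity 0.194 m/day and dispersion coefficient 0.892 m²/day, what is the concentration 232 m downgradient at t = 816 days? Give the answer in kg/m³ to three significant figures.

0.0367 kg/m³

For an instantaneous plane source, C(x,t) = M/(n_e·A·√(4πDt)) · exp(−(x−vt)²/(4Dt)), with n_e·A the pore (flow) area.
Plume center vt = 0.194 × 816 = 158.304 m, so the well at 232 m is 73.696 m downgradient of the peak.
√(4πDt) = 95.64 m, giving peak height M/(n_e·A·√(4πDt)) = 49.0/(0.41 × 5.27 × 95.64) = 0.2371 kg/m³.
(x−vt)²/(4Dt) = (73.696)²/(4 × 0.892 × 816) = 1.865; exp(−1.865) = 0.1549.
C = 0.2371 × 0.1549 = 0.0367 kg/m³.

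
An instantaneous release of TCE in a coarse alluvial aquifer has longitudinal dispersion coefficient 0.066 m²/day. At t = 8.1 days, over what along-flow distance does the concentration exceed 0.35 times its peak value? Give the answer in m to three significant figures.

3.00 m

The plume is Gaussian with σ = √(2Dt) = √(2 × 0.066 × 8.1) = 1.034 m.
C/C_peak = exp(−Δx²/(2σ²)) = 0.35 ⇒ Δx = σ·√(−2 ln 0.35) = 1.034 × 1.449 = 1.498 m.
Width = 2Δx = 3.00 m.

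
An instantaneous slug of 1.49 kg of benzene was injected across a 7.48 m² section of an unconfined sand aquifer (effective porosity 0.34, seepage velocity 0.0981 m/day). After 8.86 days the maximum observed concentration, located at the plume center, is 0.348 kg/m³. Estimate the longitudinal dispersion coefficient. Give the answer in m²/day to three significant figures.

At the plume center C_max = M/(n_e·A·√(4πDt)), so D = M²/(4πt·(n_e·A·C_max)²).
n_e·A·C_max = 0.34 × 7.48 × 0.348 = 0.8850 kg/m.
D = 1.49²/(4π × 8.86 × 0.8850²) = 0.0255 m²/day.

0.0255 m²/day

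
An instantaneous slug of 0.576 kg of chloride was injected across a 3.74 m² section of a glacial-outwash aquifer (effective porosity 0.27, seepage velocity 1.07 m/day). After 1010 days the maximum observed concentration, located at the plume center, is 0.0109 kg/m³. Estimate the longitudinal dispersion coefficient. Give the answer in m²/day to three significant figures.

0.216 m²/day

At the plume center C_max = M/(n_e·A·√(4πDt)), so D = M²/(4πt·(n_e·A·C_max)²).
n_e·A·C_max = 0.27 × 3.74 × 0.0109 = 0.01101 kg/m.
D = 0.576²/(4π × 1010 × 0.01101²) = 0.216 m²/day.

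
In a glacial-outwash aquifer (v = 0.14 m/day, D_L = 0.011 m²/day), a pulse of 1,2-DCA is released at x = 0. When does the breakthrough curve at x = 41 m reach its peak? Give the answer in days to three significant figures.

For the 1D instantaneous-source solution, setting ∂C/∂t = 0 at fixed x gives v²t² + 2Dt − x² = 0, so t = (√(D² + v²x²) − D)/v².
√(D² + v²x²) = √(0.011² + 0.14² × 41²) = 5.740; v² = 0.0196.
t = (5.740 − 0.011)/0.0196 = 292 days (vs. the pure-advection estimate x/v = 293 d).

292 days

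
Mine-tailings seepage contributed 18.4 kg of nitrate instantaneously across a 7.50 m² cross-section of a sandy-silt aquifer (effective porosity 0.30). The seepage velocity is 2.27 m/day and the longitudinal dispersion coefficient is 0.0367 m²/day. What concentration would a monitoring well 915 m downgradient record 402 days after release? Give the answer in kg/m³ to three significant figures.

0.542 kg/m³

For an instantaneous plane source, C(x,t) = M/(n_e·A·√(4πDt)) · exp(−(x−vt)²/(4Dt)), with n_e·A the pore (flow) area.
Plume center vt = 2.27 × 402 = 912.54 m, so the well at 915 m is 2.46 m downgradient of the peak.
√(4πDt) = 13.62 m, giving peak height M/(n_e·A·√(4πDt)) = 18.4/(0.30 × 7.50 × 13.62) = 0.6004 kg/m³.
(x−vt)²/(4Dt) = (2.46)²/(4 × 0.0367 × 402) = 0.1025; exp(−0.1025) = 0.9026.
C = 0.6004 × 0.9026 = 0.542 kg/m³.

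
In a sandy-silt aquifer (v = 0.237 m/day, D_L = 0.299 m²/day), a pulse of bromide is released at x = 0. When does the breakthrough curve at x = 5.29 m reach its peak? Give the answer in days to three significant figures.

For the 1D instantaneous-source solution, setting ∂C/∂t = 0 at fixed x gives v²t² + 2Dt − x² = 0, so t = (√(D² + v²x²) − D)/v².
√(D² + v²x²) = √(0.299² + 0.237² × 5.29²) = 1.289; v² = 0.056169.
t = (1.289 − 0.299)/0.056169 = 17.6 days (vs. the pure-advection estimate x/v = 22.3 d).

17.6 days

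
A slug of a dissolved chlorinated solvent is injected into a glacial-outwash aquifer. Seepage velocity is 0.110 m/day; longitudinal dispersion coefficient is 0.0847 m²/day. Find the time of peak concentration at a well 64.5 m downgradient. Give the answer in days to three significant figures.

For the 1D instantaneous-source solution, setting ∂C/∂t = 0 at fixed x gives v²t² + 2Dt − x² = 0, so t = (√(D² + v²x²) − D)/v².
√(D² + v²x²) = √(0.0847² + 0.110² × 64.5²) = 7.096; v² = 0.0121.
t = (7.096 − 0.0847)/0.0121 = 579 days (vs. the pure-advection estimate x/v = 586 d).

579 days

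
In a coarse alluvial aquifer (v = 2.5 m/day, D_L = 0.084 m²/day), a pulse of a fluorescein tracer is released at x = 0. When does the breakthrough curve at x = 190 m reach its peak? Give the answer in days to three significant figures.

76.0 days

For the 1D instantaneous-source solution, setting ∂C/∂t = 0 at fixed x gives v²t² + 2Dt − x² = 0, so t = (√(D² + v²x²) − D)/v².
√(D² + v²x²) = √(0.084² + 2.5² × 190²) = 475.0; v² = 6.25.
t = (475.0 − 0.084)/6.25 = 76.0 days (vs. the pure-advection estimate x/v = 76.0 d).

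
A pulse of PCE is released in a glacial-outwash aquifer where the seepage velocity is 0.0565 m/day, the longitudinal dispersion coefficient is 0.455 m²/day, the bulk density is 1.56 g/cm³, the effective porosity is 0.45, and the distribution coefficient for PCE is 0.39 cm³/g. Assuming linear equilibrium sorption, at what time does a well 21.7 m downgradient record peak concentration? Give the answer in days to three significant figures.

Retardation factor R = 1 + ρ_b·K_d/n = 1 + 1.56 × 0.39/0.45 = 2.352.
Sorption retards both mechanisms: v_R = v/R = 0.02402 m/day, D_R = D/R = 0.1935 m²/day.
Peak time from v_R²t² + 2D_R t − x² = 0: t = (√(D_R² + v_R²x²) − D_R)/v_R².
√(D_R² + v_R²x²) = √(0.1935² + 0.02402² × 21.7²) = 0.5560; v_R² = 0.0005770.
t = (0.5560 − 0.1935)/0.0005770 = 628 days.

628 days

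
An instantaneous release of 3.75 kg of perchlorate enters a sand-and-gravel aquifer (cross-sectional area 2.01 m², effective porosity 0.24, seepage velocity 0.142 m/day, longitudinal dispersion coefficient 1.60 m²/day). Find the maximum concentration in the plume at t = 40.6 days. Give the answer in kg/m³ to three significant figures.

0.272 kg/m³

The peak of an instantaneous 1D plume sits at x = vt; there the Gaussian factor is 1 and C_max = M/(n_e·A·√(4πDt)), where n_e·A is the pore area the mass is dissolved in.
√(4πDt) = √(4π × 1.60 × 40.6) = 28.57 m, so C_max = 3.75/(0.24 × 2.01 × 28.57) = 0.272 kg/m³.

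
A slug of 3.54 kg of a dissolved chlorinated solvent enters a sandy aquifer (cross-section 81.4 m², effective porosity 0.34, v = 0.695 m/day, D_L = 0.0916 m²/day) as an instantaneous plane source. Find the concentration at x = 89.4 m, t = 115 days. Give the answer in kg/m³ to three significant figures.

For an instantaneous plane source, C(x,t) = M/(n_e·A·√(4πDt)) · exp(−(x−vt)²/(4Dt)), with n_e·A the pore (flow) area.
Plume center vt = 0.695 × 115 = 79.925 m, so the well at 89.4 m is 9.475 m downgradient of the peak.
√(4πDt) = 11.51 m, giving peak height M/(n_e·A·√(4πDt)) = 3.54/(0.34 × 81.4 × 11.51) = 0.01111 kg/m³.
(x−vt)²/(4Dt) = (9.475)²/(4 × 0.0916 × 115) = 2.131; exp(−2.131) = 0.1187.
C = 0.01111 × 0.1187 = 0.00132 kg/m³.

0.00132 kg/m³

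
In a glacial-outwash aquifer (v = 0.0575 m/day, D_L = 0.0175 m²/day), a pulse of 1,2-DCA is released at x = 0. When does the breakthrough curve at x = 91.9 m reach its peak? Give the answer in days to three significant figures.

1590 days

For the 1D instantaneous-source solution, setting ∂C/∂t = 0 at fixed x gives v²t² + 2Dt − x² = 0, so t = (√(D² + v²x²) − D)/v².
√(D² + v²x²) = √(0.0175² + 0.0575² × 91.9²) = 5.284; v² = 0.00330625.
t = (5.284 − 0.0175)/0.00330625 = 1590 days (vs. the pure-advection estimate x/v = 1600 d).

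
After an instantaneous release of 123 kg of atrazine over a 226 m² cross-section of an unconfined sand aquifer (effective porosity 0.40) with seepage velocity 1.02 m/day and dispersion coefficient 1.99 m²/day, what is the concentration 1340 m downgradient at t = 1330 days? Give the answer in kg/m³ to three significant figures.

0.00727 kg/m³

For an instantaneous plane source, C(x,t) = M/(n_e·A·√(4πDt)) · exp(−(x−vt)²/(4Dt)), with n_e·A the pore (flow) area.
Plume center vt = 1.02 × 1330 = 1356.6 m, so the well at 1340 m is 16.6 m upgradient of the peak.
√(4πDt) = 182.4 m, giving peak height M/(n_e·A·√(4πDt)) = 123/(0.40 × 226 × 182.4) = 0.007460 kg/m³.
(x−vt)²/(4Dt) = (-16.6)²/(4 × 1.99 × 1330) = 0.02603; exp(−0.02603) = 0.9743.
C = 0.007460 × 0.9743 = 0.00727 kg/m³.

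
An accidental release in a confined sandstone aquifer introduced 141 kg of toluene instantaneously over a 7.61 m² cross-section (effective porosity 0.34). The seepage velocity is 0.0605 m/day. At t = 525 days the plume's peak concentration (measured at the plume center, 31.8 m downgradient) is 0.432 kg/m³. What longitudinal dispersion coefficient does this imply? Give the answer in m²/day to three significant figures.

At the plume center C_max = M/(n_e·A·√(4πDt)), so D = M²/(4πt·(n_e·A·C_max)²).
n_e·A·C_max = 0.34 × 7.61 × 0.432 = 1.118 kg/m.
D = 141²/(4π × 525 × 1.118²) = 2.41 m²/day.

2.41 m²/day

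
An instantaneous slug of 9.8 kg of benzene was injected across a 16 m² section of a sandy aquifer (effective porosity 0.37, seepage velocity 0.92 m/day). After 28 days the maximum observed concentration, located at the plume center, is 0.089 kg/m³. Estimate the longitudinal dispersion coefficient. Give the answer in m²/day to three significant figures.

0.983 m²/day

At the plume center C_max = M/(n_e·A·√(4πDt)), so D = M²/(4πt·(n_e·A·C_max)²).
n_e·A·C_max = 0.37 × 16 × 0.089 = 0.5269 kg/m.
D = 9.8²/(4π × 28 × 0.5269²) = 0.983 m²/day.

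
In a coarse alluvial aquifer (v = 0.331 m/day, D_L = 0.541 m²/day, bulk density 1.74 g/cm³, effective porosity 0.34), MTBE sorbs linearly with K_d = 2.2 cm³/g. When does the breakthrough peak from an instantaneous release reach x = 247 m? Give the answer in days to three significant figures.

Retardation factor R = 1 + ρ_b·K_d/n = 1 + 1.74 × 2.2/0.34 = 12.26.
Sorption retards both mechanisms: v_R = v/R = 0.02700 m/day, D_R = D/R = 0.04413 m²/day.
Peak time from v_R²t² + 2D_R t − x² = 0: t = (√(D_R² + v_R²x²) − D_R)/v_R².
√(D_R² + v_R²x²) = √(0.04413² + 0.02700² × 247²) = 6.669; v_R² = 0.0007290.
t = (6.669 − 0.04413)/0.0007290 = 9090 days.

9090 days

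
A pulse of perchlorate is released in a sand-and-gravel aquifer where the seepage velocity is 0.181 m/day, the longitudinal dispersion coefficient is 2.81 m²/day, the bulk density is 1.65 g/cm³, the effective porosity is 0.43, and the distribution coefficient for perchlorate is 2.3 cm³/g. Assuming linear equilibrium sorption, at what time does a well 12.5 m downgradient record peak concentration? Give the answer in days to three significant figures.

239 days

Retardation factor R = 1 + ρ_b·K_d/n = 1 + 1.65 × 2.3/0.43 = 9.826.
Sorption retards both mechanisms: v_R = v/R = 0.01842 m/day, D_R = D/R = 0.2860 m²/day.
Peak time from v_R²t² + 2D_R t − x² = 0: t = (√(D_R² + v_R²x²) − D_R)/v_R².
√(D_R² + v_R²x²) = √(0.2860² + 0.01842² × 12.5²) = 0.3672; v_R² = 0.0003393.
t = (0.3672 − 0.2860)/0.0003393 = 239 days.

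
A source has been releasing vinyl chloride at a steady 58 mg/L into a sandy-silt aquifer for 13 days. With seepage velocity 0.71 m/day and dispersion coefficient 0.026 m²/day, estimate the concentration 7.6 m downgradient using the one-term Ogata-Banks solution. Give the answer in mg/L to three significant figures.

For a continuous step input, C/C₀ ≈ ½·erfc((x−vt)/(2√(Dt))).
vt = 0.71 × 13 = 9.23 m and 2√(Dt) = 2√(0.026 × 13) = 1.163 m.
Argument (x−vt)/(2√(Dt)) = (7.6 − 9.23)/1.163 = -1.402; ½·erfc(-1.402) = 0.9763.
C = 58 × 0.9763 = 56.6 mg/L.

56.6 mg/L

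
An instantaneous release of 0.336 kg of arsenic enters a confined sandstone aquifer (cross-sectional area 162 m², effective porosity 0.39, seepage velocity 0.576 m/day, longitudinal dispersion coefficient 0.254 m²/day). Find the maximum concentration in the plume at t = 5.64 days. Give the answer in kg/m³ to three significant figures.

The peak of an instantaneous 1D plume sits at x = vt; there the Gaussian factor is 1 and C_max = M/(n_e·A·√(4πDt)), where n_e·A is the pore area the mass is dissolved in.
√(4πDt) = √(4π × 0.254 × 5.64) = 4.243 m, so C_max = 0.336/(0.39 × 162 × 4.243) = 0.00125 kg/m³.

0.00125 kg/m³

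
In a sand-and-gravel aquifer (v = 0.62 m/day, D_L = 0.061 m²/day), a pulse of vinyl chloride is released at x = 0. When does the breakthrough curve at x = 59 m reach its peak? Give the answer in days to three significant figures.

95.0 days

For the 1D instantaneous-source solution, setting ∂C/∂t = 0 at fixed x gives v²t² + 2Dt − x² = 0, so t = (√(D² + v²x²) − D)/v².
√(D² + v²x²) = √(0.061² + 0.62² × 59²) = 36.58; v² = 0.3844.
t = (36.58 − 0.061)/0.3844 = 95.0 days (vs. the pure-advection estimate x/v = 95.2 d).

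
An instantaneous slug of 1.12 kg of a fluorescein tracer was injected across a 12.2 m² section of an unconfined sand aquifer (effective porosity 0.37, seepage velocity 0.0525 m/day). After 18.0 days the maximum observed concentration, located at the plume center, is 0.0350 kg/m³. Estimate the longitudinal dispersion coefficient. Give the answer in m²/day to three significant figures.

0.222 m²/day

At the plume center C_max = M/(n_e·A·√(4πDt)), so D = M²/(4πt·(n_e·A·C_max)²).
n_e·A·C_max = 0.37 × 12.2 × 0.0350 = 0.1580 kg/m.
D = 1.12²/(4π × 18.0 × 0.1580²) = 0.222 m²/day.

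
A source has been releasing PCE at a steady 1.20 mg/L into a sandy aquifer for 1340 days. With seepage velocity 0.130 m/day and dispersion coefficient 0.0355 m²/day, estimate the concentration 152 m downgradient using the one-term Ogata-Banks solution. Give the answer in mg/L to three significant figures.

For a continuous step input, C/C₀ ≈ ½·erfc((x−vt)/(2√(Dt))).
vt = 0.130 × 1340 = 174.2 m and 2√(Dt) = 2√(0.0355 × 1340) = 13.79 m.
Argument (x−vt)/(2√(Dt)) = (152 − 174.2)/13.79 = -1.610; ½·erfc(-1.610) = 0.9886.
C = 1.20 × 0.9886 = 1.19 mg/L.

1.19 mg/L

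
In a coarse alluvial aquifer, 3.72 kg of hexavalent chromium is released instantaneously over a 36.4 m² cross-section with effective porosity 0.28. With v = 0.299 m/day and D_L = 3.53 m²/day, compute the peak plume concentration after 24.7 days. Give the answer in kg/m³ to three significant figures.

The peak of an instantaneous 1D plume sits at x = vt; there the Gaussian factor is 1 and C_max = M/(n_e·A·√(4πDt)), where n_e·A is the pore area the mass is dissolved in.
√(4πDt) = √(4π × 3.53 × 24.7) = 33.10 m, so C_max = 3.72/(0.28 × 36.4 × 33.10) = 0.0110 kg/m³.

0.0110 kg/m³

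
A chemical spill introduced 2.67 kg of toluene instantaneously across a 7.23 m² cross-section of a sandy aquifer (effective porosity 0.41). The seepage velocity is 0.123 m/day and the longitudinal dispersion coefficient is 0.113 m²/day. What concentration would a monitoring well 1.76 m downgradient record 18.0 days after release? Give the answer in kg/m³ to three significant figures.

For an instantaneous plane source, C(x,t) = M/(n_e·A·√(4πDt)) · exp(−(x−vt)²/(4Dt)), with n_e·A the pore (flow) area.
Plume center vt = 0.123 × 18.0 = 2.214 m, so the well at 1.76 m is 0.454 m upgradient of the peak.
√(4πDt) = 5.056 m, giving peak height M/(n_e·A·√(4πDt)) = 2.67/(0.41 × 7.23 × 5.056) = 0.1781 kg/m³.
(x−vt)²/(4Dt) = (-0.454)²/(4 × 0.113 × 18.0) = 0.02533; exp(−0.02533) = 0.9750.
C = 0.1781 × 0.9750 = 0.174 kg/m³.

0.174 kg/m³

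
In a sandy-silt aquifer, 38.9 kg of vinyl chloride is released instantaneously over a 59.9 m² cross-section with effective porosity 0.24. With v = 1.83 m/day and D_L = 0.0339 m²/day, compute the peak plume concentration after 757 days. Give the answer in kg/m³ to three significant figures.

0.151 kg/m³

The peak of an instantaneous 1D plume sits at x = vt; there the Gaussian factor is 1 and C_max = M/(n_e·A·√(4πDt)), where n_e·A is the pore area the mass is dissolved in.
√(4πDt) = √(4π × 0.0339 × 757) = 17.96 m, so C_max = 38.9/(0.24 × 59.9 × 17.96) = 0.151 kg/m³.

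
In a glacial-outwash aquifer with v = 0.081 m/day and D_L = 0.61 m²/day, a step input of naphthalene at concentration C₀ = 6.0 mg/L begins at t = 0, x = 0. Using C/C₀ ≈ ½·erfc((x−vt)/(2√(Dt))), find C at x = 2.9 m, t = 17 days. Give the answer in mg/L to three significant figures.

2.21 mg/L

For a continuous step input, C/C₀ ≈ ½·erfc((x−vt)/(2√(Dt))).
vt = 0.081 × 17 = 1.377 m and 2√(Dt) = 2√(0.61 × 17) = 6.440 m.
Argument (x−vt)/(2√(Dt)) = (2.9 − 1.377)/6.440 = 0.2365; ½·erfc(0.2365) = 0.3690.
C = 6.0 × 0.3690 = 2.21 mg/L.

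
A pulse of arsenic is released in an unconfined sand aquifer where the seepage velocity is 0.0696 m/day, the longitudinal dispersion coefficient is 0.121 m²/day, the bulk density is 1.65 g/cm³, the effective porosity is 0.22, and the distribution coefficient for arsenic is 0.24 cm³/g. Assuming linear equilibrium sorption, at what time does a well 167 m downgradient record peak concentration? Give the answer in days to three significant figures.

6650 days

Retardation factor R = 1 + ρ_b·K_d/n = 1 + 1.65 × 0.24/0.22 = 2.800.
Sorption retards both mechanisms: v_R = v/R = 0.02486 m/day, D_R = D/R = 0.04321 m²/day.
Peak time from v_R²t² + 2D_R t − x² = 0: t = (√(D_R² + v_R²x²) − D_R)/v_R².
√(D_R² + v_R²x²) = √(0.04321² + 0.02486² × 167²) = 4.152; v_R² = 0.0006180.
t = (4.152 − 0.04321)/0.0006180 = 6650 days.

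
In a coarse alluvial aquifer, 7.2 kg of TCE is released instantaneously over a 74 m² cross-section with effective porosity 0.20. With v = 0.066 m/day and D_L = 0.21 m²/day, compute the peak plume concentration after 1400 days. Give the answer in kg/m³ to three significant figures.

The peak of an instantaneous 1D plume sits at x = vt; there the Gaussian factor is 1 and C_max = M/(n_e·A·√(4πDt)), where n_e·A is the pore area the mass is dissolved in.
√(4πDt) = √(4π × 0.21 × 1400) = 60.78 m, so C_max = 7.2/(0.20 × 74 × 60.78) = 0.00800 kg/m³.

0.00800 kg/m³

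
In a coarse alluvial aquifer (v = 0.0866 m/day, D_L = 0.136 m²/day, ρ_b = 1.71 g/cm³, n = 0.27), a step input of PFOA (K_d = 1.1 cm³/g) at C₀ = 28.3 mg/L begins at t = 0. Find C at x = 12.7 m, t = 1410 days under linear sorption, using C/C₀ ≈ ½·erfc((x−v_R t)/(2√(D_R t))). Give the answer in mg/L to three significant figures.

18.3 mg/L

Retardation factor R = 1 + ρ_b·K_d/n = 1 + 1.71 × 1.1/0.27 = 7.967.
Sorption retards both mechanisms: v_R = v/R = 0.01087 m/day, D_R = D/R = 0.01707 m²/day.
v_R·t = 0.01087 × 1410 = 15.3267 m; 2√(D_R t) = 9.812 m; argument = (12.7 − 15.3267)/9.812 = -0.2677.
C = C₀ × ½·erfc(-0.2677) = 28.3 × 0.6475 = 18.3 mg/L.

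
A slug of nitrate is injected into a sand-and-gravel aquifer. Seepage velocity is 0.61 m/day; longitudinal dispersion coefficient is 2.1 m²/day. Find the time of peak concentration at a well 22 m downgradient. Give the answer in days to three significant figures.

For the 1D instantaneous-source solution, setting ∂C/∂t = 0 at fixed x gives v²t² + 2Dt − x² = 0, so t = (√(D² + v²x²) − D)/v².
√(D² + v²x²) = √(2.1² + 0.61² × 22²) = 13.58; v² = 0.3721.
t = (13.58 − 2.1)/0.3721 = 30.9 days (vs. the pure-advection estimate x/v = 36.1 d).

30.9 days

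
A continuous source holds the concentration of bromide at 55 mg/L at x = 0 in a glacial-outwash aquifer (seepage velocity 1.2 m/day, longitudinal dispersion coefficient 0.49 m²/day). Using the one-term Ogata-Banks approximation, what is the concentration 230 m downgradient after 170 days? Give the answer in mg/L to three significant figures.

For a continuous step input, C/C₀ ≈ ½·erfc((x−vt)/(2√(Dt))).
vt = 1.2 × 170 = 204 m and 2√(Dt) = 2√(0.49 × 170) = 18.25 m.
Argument (x−vt)/(2√(Dt)) = (230 − 204)/18.25 = 1.425; ½·erfc(1.425) = 0.02194.
C = 55 × 0.02194 = 1.21 mg/L.

1.21 mg/L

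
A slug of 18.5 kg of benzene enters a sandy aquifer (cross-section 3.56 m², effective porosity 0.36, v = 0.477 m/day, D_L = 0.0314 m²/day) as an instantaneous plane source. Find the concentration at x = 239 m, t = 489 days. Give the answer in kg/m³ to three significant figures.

0.607 kg/m³

For an instantaneous plane source, C(x,t) = M/(n_e·A·√(4πDt)) · exp(−(x−vt)²/(4Dt)), with n_e·A the pore (flow) area.
Plume center vt = 0.477 × 489 = 233.253 m, so the well at 239 m is 5.747 m downgradient of the peak.
√(4πDt) = 13.89 m, giving peak height M/(n_e·A·√(4πDt)) = 18.5/(0.36 × 3.56 × 13.89) = 1.039 kg/m³.
(x−vt)²/(4Dt) = (5.747)²/(4 × 0.0314 × 489) = 0.5378; exp(−0.5378) = 0.5840.
C = 1.039 × 0.5840 = 0.607 kg/m³.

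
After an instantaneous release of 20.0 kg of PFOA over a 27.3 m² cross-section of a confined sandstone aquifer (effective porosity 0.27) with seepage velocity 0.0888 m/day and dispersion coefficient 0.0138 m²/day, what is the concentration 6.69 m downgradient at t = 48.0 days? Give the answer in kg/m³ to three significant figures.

0.102 kg/m³

For an instantaneous plane source, C(x,t) = M/(n_e·A·√(4πDt)) · exp(−(x−vt)²/(4Dt)), with n_e·A the pore (flow) area.
Plume center vt = 0.0888 × 48.0 = 4.2624 m, so the well at 6.69 m is 2.4276 m downgradient of the peak.
√(4πDt) = 2.885 m, giving peak height M/(n_e·A·√(4πDt)) = 20.0/(0.27 × 27.3 × 2.885) = 0.9405 kg/m³.
(x−vt)²/(4Dt) = (2.4276)²/(4 × 0.0138 × 48.0) = 2.224; exp(−2.224) = 0.1082.
C = 0.9405 × 0.1082 = 0.102 kg/m³.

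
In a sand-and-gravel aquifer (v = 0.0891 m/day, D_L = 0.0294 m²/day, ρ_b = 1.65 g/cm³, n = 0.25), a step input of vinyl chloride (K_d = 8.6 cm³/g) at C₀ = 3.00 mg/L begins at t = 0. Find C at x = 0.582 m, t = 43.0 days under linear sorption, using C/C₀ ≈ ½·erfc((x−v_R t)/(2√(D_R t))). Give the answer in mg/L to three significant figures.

Retardation factor R = 1 + ρ_b·K_d/n = 1 + 1.65 × 8.6/0.25 = 57.76.
Sorption retards both mechanisms: v_R = v/R = 0.001543 m/day, D_R = D/R = 0.0005090 m²/day.
v_R·t = 0.001543 × 43.0 = 0.066349 m; 2√(D_R t) = 0.2959 m; argument = (0.582 − 0.066349)/0.2959 = 1.743.
C = C₀ × ½·erfc(1.743) = 3.00 × 0.006851 = 0.0206 mg/L.

0.0206 mg/L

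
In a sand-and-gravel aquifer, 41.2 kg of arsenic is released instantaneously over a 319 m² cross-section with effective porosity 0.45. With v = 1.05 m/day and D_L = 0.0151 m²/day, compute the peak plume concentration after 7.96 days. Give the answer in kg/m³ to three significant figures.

0.234 kg/m³

The peak of an instantaneous 1D plume sits at x = vt; there the Gaussian factor is 1 and C_max = M/(n_e·A·√(4πDt)), where n_e·A is the pore area the mass is dissolved in.
√(4πDt) = √(4π × 0.0151 × 7.96) = 1.229 m, so C_max = 41.2/(0.45 × 319 × 1.229) = 0.234 kg/m³.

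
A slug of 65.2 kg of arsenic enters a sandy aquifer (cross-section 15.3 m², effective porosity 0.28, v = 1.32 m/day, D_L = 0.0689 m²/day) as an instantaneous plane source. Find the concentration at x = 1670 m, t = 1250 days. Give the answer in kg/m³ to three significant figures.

0.145 kg/m³

For an instantaneous plane source, C(x,t) = M/(n_e·A·√(4πDt)) · exp(−(x−vt)²/(4Dt)), with n_e·A the pore (flow) area.
Plume center vt = 1.32 × 1250 = 1650 m, so the well at 1670 m is 20 m downgradient of the peak.
√(4πDt) = 32.90 m, giving peak height M/(n_e·A·√(4πDt)) = 65.2/(0.28 × 15.3 × 32.90) = 0.4626 kg/m³.
(x−vt)²/(4Dt) = (20)²/(4 × 0.0689 × 1250) = 1.161; exp(−1.161) = 0.3132.
C = 0.4626 × 0.3132 = 0.145 kg/m³.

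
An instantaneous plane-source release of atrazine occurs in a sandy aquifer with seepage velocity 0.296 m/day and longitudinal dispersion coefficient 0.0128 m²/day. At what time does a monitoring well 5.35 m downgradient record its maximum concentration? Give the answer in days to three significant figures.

17.9 days

For the 1D instantaneous-source solution, setting ∂C/∂t = 0 at fixed x gives v²t² + 2Dt − x² = 0, so t = (√(D² + v²x²) − D)/v².
√(D² + v²x²) = √(0.0128² + 0.296² × 5.35²) = 1.584; v² = 0.087616.
t = (1.584 − 0.0128)/0.087616 = 17.9 days (vs. the pure-advection estimate x/v = 18.1 d).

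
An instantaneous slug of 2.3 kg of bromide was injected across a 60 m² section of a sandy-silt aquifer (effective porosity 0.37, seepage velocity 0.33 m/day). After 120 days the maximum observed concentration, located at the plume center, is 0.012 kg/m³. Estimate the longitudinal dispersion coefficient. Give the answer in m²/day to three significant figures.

0.0494 m²/day

At the plume center C_max = M/(n_e·A·√(4πDt)), so D = M²/(4πt·(n_e·A·C_max)²).
n_e·A·C_max = 0.37 × 60 × 0.012 = 0.2664 kg/m.
D = 2.3²/(4π × 120 × 0.2664²) = 0.0494 m²/day.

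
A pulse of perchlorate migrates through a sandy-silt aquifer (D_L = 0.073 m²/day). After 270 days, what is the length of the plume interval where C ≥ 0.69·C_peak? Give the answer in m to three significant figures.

The plume is Gaussian with σ = √(2Dt) = √(2 × 0.073 × 270) = 6.279 m.
C/C_peak = exp(−Δx²/(2σ²)) = 0.69 ⇒ Δx = σ·√(−2 ln 0.69) = 6.279 × 0.8615 = 5.409 m.
Width = 2Δx = 10.8 m.

10.8 m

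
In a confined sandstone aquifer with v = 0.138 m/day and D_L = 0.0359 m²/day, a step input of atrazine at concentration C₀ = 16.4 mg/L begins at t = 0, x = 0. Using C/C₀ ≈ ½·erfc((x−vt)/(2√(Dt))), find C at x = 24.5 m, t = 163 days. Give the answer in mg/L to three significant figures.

For a continuous step input, C/C₀ ≈ ½·erfc((x−vt)/(2√(Dt))).
vt = 0.138 × 163 = 22.494 m and 2√(Dt) = 2√(0.0359 × 163) = 4.838 m.
Argument (x−vt)/(2√(Dt)) = (24.5 − 22.494)/4.838 = 0.4146; ½·erfc(0.4146) = 0.2788.
C = 16.4 × 0.2788 = 4.57 mg/L.

4.57 mg/L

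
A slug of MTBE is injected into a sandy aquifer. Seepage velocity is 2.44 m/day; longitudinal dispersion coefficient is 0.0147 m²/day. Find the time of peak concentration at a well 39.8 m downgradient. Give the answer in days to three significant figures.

16.3 days

For the 1D instantaneous-source solution, setting ∂C/∂t = 0 at fixed x gives v²t² + 2Dt − x² = 0, so t = (√(D² + v²x²) − D)/v².
√(D² + v²x²) = √(0.0147² + 2.44² × 39.8²) = 97.11; v² = 5.9536.
t = (97.11 − 0.0147)/5.9536 = 16.3 days (vs. the pure-advection estimate x/v = 16.3 d).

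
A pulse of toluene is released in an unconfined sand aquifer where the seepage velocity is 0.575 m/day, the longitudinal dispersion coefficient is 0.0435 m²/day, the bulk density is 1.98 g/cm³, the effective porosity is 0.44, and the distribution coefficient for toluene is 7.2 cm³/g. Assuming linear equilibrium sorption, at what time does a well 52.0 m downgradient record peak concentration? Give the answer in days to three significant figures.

3020 days

Retardation factor R = 1 + ρ_b·K_d/n = 1 + 1.98 × 7.2/0.44 = 33.40.
Sorption retards both mechanisms: v_R = v/R = 0.01722 m/day, D_R = D/R = 0.001302 m²/day.
Peak time from v_R²t² + 2D_R t − x² = 0: t = (√(D_R² + v_R²x²) − D_R)/v_R².
√(D_R² + v_R²x²) = √(0.001302² + 0.01722² × 52.0²) = 0.8954; v_R² = 0.0002965.
t = (0.8954 − 0.001302)/0.0002965 = 3020 days.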